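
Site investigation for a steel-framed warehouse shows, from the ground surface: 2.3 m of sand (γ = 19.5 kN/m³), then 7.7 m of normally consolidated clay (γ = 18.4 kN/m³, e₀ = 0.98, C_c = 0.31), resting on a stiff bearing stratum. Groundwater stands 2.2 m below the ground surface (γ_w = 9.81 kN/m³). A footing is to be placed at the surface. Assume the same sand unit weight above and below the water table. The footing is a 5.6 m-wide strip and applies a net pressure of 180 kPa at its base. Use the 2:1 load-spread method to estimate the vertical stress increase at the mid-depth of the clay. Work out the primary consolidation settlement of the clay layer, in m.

S_c ≈ 0.392 m

Mid-depth of clay below the ground surface: z = 2.3 + 7.7/2 = 6.15 m.
Total vertical stress at mid-clay: σ_v = 19.5×2.3 + 18.4×3.85 = 115.69 kPa.
Pore pressure: u = 9.81×(6.15 − 2.2) = 38.75 kPa.
Initial effective stress: σ'_0 = σ_v − u = 115.69 − 38.75 = 76.94 kPa.
Stress increase at mid-clay by the 2:1 spreading method:
Δσ = qB/(B+z) = 180×5.6/(5.6+6.15) = 85.787 kPa
Final effective stress: σ'_f = σ'_0 + Δσ = 76.94 + 85.787 = 162.73 kPa.
Normally consolidated clay, so the full stress increment lies on the virgin compression line:
S_c = C_c·H/(1+e₀)·log₁₀(σ'_f/σ'_0) = 0.31×7.7/(1+0.98)×log₁₀(162.73/76.94)
    = 1.2056 × 0.32532 = 0.3922 m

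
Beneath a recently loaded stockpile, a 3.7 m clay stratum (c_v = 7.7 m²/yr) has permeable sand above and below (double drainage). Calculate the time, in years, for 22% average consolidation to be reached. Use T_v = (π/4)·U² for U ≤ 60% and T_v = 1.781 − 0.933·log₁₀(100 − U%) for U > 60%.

Drainage path length: H_d = H/2 = 1.85 m (double drainage).
U ≤ 60%: T_v = (π/4)·U² = (π/4)×0.22² = 0.038013.
t = T_v·H_d²/c_v = 0.038013×1.85²/7.7 = 0.0169 years.

t ≈ 0.0169 years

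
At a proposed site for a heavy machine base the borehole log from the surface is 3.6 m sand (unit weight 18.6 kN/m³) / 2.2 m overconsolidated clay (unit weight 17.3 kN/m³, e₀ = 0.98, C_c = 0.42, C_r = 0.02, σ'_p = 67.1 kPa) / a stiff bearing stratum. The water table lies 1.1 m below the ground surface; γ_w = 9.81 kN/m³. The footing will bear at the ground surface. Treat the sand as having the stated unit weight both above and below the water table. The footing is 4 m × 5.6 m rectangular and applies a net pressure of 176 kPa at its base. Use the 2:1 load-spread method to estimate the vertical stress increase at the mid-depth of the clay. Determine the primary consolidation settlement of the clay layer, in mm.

S_c ≈ 72.5 mm

Mid-depth of clay below the ground surface: z = 3.6 + 2.2/2 = 4.7 m.
Total vertical stress at mid-clay: σ_v = 18.6×3.6 + 17.3×1.1 = 85.99 kPa.
Pore pressure: u = 9.81×(4.7 − 1.1) = 35.316 kPa.
Initial effective stress: σ'_0 = σ_v − u = 85.99 − 35.316 = 50.674 kPa.
Stress increase at mid-clay by the 2:1 spreading method:
Δσ = qBL/((B+z)(L+z)) = 176×4×5.6/((4+4.7)(5.6+4.7)) = 43.995 kPa
Final effective stress: σ'_f = 50.674 + 43.995 = 94.669 kPa.
σ'_f = 94.669 > σ'_p = 67.1 kPa, so the stress path crosses the preconsolidation pressure — recompression up to σ'_p, then virgin compression beyond:
S_c = H/(1+e₀)·[C_r·log₁₀(σ'_p/σ'_0) + C_c·log₁₀(σ'_f/σ'_p)]
    = 2.2/1.98 × [0.02×log₁₀(67.1/50.674) + 0.42×log₁₀(94.669/67.1)]
    = 1.1111 × [0.0024387 + 0.062784] = 0.07247 m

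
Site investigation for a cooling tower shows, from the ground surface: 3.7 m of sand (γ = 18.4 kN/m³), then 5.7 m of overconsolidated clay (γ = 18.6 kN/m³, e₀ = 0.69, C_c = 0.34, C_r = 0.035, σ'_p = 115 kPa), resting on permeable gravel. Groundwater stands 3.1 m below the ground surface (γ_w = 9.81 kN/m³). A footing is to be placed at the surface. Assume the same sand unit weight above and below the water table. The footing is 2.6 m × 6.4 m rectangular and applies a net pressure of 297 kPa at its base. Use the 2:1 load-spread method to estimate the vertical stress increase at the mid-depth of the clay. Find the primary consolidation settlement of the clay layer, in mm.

Mid-depth of clay below the ground surface: z = 3.7 + 5.7/2 = 6.55 m.
Total vertical stress at mid-clay: σ_v = 18.4×3.7 + 18.6×2.85 = 121.09 kPa.
Pore pressure: u = 9.81×(6.55 − 3.1) = 33.845 kPa.
Initial effective stress: σ'_0 = σ_v − u = 121.09 − 33.845 = 87.245 kPa.
Stress increase at mid-clay by the 2:1 spreading method:
Δσ = qBL/((B+z)(L+z)) = 297×2.6×6.4/((2.6+6.55)(6.4+6.55)) = 41.708 kPa
Final effective stress: σ'_f = 87.245 + 41.708 = 128.95 kPa.
σ'_f = 128.95 > σ'_p = 115 kPa, so the stress path crosses the preconsolidation pressure — recompression up to σ'_p, then virgin compression beyond:
S_c = H/(1+e₀)·[C_r·log₁₀(σ'_p/σ'_0) + C_c·log₁₀(σ'_f/σ'_p)]
    = 5.7/1.69 × [0.035×log₁₀(115/87.245) + 0.34×log₁₀(128.95/115)]
    = 3.3728 × [0.0041985 + 0.016906] = 0.07118 m

S_c ≈ 71.2 mm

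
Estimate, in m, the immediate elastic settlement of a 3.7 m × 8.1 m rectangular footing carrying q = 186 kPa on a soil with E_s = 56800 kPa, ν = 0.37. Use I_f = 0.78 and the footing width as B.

S_e ≈ 0.00816 m

Immediate (elastic) settlement: S_e = q·B·(1−ν²)/E_s · I_f.
S_e = 186 × 3.7 × (1 − 0.37²) / 56800 × 0.78
    = 186 × 3.7 × 0.8631 / 56800 × 0.78
    = 0.008157 m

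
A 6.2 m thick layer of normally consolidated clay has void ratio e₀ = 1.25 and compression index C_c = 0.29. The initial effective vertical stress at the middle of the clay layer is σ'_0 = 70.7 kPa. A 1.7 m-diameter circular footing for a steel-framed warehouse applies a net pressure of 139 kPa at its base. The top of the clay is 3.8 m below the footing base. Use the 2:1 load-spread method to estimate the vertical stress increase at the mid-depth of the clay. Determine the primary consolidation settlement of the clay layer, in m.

S_c ≈ 0.0257 m

Mid-depth of clay below the footing base: z = 3.8 + 6.2/2 = 6.9 m.
Stress increase at mid-clay by the 2:1 spreading method:
Δσ ≈ qD²/(D+z)² = 139×1.7²/(1.7+6.9)² = 5.4314 kPa
Final effective stress: σ'_f = σ'_0 + Δσ = 70.7 + 5.4314 = 76.131 kPa.
Normally consolidated clay, so the full stress increment lies on the virgin compression line:
S_c = C_c·H/(1+e₀)·log₁₀(σ'_f/σ'_0) = 0.29×6.2/(1+1.25)×log₁₀(76.131/70.7)
    = 0.79911 × 0.032142 = 0.02568 m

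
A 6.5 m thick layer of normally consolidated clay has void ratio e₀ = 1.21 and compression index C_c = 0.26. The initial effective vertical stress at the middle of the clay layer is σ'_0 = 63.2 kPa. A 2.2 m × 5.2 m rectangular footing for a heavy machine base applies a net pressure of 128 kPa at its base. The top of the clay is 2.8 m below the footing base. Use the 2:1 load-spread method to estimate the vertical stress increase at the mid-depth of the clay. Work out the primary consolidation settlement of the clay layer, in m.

Mid-depth of clay below the footing base: z = 2.8 + 6.5/2 = 6.05 m.
Stress increase at mid-clay by the 2:1 spreading method:
Δσ = qBL/((B+z)(L+z)) = 128×2.2×5.2/((2.2+6.05)(5.2+6.05)) = 15.777 kPa
Final effective stress: σ'_f = σ'_0 + Δσ = 63.2 + 15.777 = 78.977 kPa.
Normally consolidated clay, so the full stress increment lies on the virgin compression line:
S_c = C_c·H/(1+e₀)·log₁₀(σ'_f/σ'_0) = 0.26×6.5/(1+1.21)×log₁₀(78.977/63.2)
    = 0.76471 × 0.096784 = 0.07401 m

S_c ≈ 0.074 m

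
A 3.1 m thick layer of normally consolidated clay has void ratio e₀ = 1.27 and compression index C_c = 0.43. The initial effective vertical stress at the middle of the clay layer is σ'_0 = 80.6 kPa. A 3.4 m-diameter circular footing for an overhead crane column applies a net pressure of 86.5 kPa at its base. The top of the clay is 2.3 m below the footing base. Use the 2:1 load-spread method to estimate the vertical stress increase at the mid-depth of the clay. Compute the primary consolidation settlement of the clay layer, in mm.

S_c ≈ 54 mm

Mid-depth of clay below the footing base: z = 2.3 + 3.1/2 = 3.85 m.
Stress increase at mid-clay by the 2:1 spreading method:
Δσ ≈ qD²/(D+z)² = 86.5×3.4²/(3.4+3.85)² = 19.024 kPa
Final effective stress: σ'_f = σ'_0 + Δσ = 80.6 + 19.024 = 99.624 kPa.
Normally consolidated clay, so the full stress increment lies on the virgin compression line:
S_c = C_c·H/(1+e₀)·log₁₀(σ'_f/σ'_0) = 0.43×3.1/(1+1.27)×log₁₀(99.624/80.6)
    = 0.58722 × 0.092029 = 0.05404 m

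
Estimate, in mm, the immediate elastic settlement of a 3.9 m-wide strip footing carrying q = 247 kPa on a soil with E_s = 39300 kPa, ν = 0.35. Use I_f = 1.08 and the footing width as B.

S_e ≈ 23.2 mm

Immediate (elastic) settlement: S_e = q·B·(1−ν²)/E_s · I_f.
S_e = 247 × 3.9 × (1 − 0.35²) / 39300 × 1.08
    = 247 × 3.9 × 0.8775 / 39300 × 1.08
    = 0.02323 m = 23.23 mm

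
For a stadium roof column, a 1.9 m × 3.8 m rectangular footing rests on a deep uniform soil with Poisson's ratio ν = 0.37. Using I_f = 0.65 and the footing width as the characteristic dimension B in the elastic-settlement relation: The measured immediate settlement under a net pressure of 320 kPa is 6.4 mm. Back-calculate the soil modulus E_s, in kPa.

S_e = q·B·(1−ν²)/E_s · I_f  ⇒  E_s = q·B·(1−ν²)·I_f / S_e.
E_s = 320 × 1.9 × 0.8631 × 0.65 / 0.0064 = 53300 kPa

E_s ≈ 53300 kPa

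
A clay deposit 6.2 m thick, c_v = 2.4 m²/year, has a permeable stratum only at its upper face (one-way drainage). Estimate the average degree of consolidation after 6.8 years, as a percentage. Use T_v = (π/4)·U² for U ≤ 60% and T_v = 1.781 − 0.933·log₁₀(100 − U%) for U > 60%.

U ≈ 71.6 %

Drainage path length: H_d = H = 6.2 m (single drainage).
T_v = c_v·t/H_d² = 2.4×6.8/6.2² = 0.42456.
T_v = 0.42456 corresponds to the U > 60% branch:
U = 1 − 10^((1.781 − T_v)/0.933)/100 = 0.7157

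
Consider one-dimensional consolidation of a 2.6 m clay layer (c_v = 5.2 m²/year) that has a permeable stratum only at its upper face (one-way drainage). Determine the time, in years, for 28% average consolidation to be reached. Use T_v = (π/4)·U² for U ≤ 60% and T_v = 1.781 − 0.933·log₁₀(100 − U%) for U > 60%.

t ≈ 0.08 years

Drainage path length: H_d = H = 2.6 m (single drainage).
U ≤ 60%: T_v = (π/4)·U² = (π/4)×0.28² = 0.061575.
t = T_v·H_d²/c_v = 0.061575×2.6²/5.2 = 0.08005 years.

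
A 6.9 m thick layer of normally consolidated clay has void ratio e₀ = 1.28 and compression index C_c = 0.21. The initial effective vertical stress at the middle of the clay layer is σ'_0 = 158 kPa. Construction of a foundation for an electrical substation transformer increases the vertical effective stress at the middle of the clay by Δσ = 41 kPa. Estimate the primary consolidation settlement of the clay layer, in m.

S_c ≈ 0.0637 m

Final effective stress: σ'_f = σ'_0 + Δσ = 158 + 41 = 199 kPa.
Normally consolidated clay, so the full stress increment lies on the virgin compression line:
S_c = C_c·H/(1+e₀)·log₁₀(σ'_f/σ'_0) = 0.21×6.9/(1+1.28)×log₁₀(199/158)
    = 0.63553 × 0.1002 = 0.06368 m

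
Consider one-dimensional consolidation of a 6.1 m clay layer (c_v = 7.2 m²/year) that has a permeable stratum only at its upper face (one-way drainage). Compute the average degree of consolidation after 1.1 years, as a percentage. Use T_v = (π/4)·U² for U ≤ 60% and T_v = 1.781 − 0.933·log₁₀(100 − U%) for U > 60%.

U ≈ 52.1 %

Drainage path length: H_d = H = 6.1 m (single drainage).
T_v = c_v·t/H_d² = 7.2×1.1/6.1² = 0.21285.
T_v = 0.21285 corresponds to the U ≤ 60% branch:
U = √(4T_v/π) = 0.5206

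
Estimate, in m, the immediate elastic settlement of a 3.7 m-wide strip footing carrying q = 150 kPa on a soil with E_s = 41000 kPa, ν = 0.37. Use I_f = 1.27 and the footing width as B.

Immediate (elastic) settlement: S_e = q·B·(1−ν²)/E_s · I_f.
S_e = 150 × 3.7 × (1 − 0.37²) / 41000 × 1.27
    = 150 × 3.7 × 0.8631 / 41000 × 1.27
    = 0.01484 m

S_e ≈ 0.0148 m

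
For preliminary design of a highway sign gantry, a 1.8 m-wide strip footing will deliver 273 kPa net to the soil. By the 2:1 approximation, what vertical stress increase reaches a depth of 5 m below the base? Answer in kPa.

By the 2:1 method the load spreads at 1 horizontal : 2 vertical, so at depth z the loaded area has grown by z in each plan dimension:
Δσ = qB/(B+z) = 273×1.8/(1.8+5) = 72.265 kPa

Δσ_z ≈ 72.3 kPa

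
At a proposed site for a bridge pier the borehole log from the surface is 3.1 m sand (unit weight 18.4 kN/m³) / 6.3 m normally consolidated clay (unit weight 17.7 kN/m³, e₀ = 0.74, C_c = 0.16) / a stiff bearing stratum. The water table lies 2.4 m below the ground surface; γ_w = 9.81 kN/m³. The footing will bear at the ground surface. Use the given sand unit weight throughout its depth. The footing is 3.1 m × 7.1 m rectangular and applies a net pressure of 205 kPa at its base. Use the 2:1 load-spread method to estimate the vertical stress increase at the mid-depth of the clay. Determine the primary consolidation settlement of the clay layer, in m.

S_c ≈ 0.0989 m

Mid-depth of clay below the ground surface: z = 3.1 + 6.3/2 = 6.25 m.
Total vertical stress at mid-clay: σ_v = 18.4×3.1 + 17.7×3.15 = 112.79 kPa.
Pore pressure: u = 9.81×(6.25 − 2.4) = 37.769 kPa.
Initial effective stress: σ'_0 = σ_v − u = 112.79 − 37.769 = 75.021 kPa.
Stress increase at mid-clay by the 2:1 spreading method:
Δσ = qBL/((B+z)(L+z)) = 205×3.1×7.1/((3.1+6.25)(7.1+6.25)) = 36.148 kPa
Final effective stress: σ'_f = σ'_0 + Δσ = 75.021 + 36.148 = 111.17 kPa.
Normally consolidated clay, so the full stress increment lies on the virgin compression line:
S_c = C_c·H/(1+e₀)·log₁₀(σ'_f/σ'_0) = 0.16×6.3/(1+0.74)×log₁₀(111.17/75.021)
    = 0.57931 × 0.1708 = 0.09895 m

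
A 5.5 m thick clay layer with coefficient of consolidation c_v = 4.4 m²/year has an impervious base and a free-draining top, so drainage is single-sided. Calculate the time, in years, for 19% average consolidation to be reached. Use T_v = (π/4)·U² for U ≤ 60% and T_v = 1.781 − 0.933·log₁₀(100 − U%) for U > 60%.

t ≈ 0.195 years

Drainage path length: H_d = H = 5.5 m (single drainage).
U ≤ 60%: T_v = (π/4)·U² = (π/4)×0.19² = 0.028353.
t = T_v·H_d²/c_v = 0.028353×5.5²/4.4 = 0.1949 years.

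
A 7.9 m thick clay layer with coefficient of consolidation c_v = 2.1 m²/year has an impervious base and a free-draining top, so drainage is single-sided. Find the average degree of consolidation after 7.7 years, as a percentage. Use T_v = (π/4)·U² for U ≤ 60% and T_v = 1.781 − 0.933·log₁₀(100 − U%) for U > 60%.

U ≈ 57.4 %

Drainage path length: H_d = H = 7.9 m (single drainage).
T_v = c_v·t/H_d² = 2.1×7.7/7.9² = 0.25909.
T_v = 0.25909 corresponds to the U ≤ 60% branch:
U = √(4T_v/π) = 0.5744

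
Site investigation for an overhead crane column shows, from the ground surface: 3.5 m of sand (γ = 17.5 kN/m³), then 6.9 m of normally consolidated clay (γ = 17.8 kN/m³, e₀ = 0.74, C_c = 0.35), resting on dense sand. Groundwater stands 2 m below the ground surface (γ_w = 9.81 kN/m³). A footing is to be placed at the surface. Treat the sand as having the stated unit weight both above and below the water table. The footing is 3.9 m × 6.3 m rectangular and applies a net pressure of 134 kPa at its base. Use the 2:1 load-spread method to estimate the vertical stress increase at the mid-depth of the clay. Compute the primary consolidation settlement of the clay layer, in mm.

Mid-depth of clay below the ground surface: z = 3.5 + 6.9/2 = 6.95 m.
Total vertical stress at mid-clay: σ_v = 17.5×3.5 + 17.8×3.45 = 122.66 kPa.
Pore pressure: u = 9.81×(6.95 − 2) = 48.56 kPa.
Initial effective stress: σ'_0 = σ_v − u = 122.66 − 48.56 = 74.1 kPa.
Stress increase at mid-clay by the 2:1 spreading method:
Δσ = qBL/((B+z)(L+z)) = 134×3.9×6.3/((3.9+6.95)(6.3+6.95)) = 22.902 kPa
Final effective stress: σ'_f = σ'_0 + Δσ = 74.1 + 22.902 = 97.002 kPa.
Normally consolidated clay, so the full stress increment lies on the virgin compression line:
S_c = C_c·H/(1+e₀)·log₁₀(σ'_f/σ'_0) = 0.35×6.9/(1+0.74)×log₁₀(97.002/74.1)
    = 1.3879 × 0.11696 = 0.1623 m

S_c ≈ 162 mm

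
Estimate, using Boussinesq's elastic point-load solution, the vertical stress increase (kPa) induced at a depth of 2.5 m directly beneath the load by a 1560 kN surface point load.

Boussinesq vertical stress below a point load on an elastic half-space:
Δσ_z = 3P/(2πz²) · [1 + (r/z)²]^(−5/2)
r/z = 0/2.5 = 0; [1+(r/z)²]^(−5/2) = 1.
Δσ_z = 3×1560/(2π×2.5²) × 1 = 119.18 × 1 = 119.2 kPa

Δσ_z ≈ 119 kPa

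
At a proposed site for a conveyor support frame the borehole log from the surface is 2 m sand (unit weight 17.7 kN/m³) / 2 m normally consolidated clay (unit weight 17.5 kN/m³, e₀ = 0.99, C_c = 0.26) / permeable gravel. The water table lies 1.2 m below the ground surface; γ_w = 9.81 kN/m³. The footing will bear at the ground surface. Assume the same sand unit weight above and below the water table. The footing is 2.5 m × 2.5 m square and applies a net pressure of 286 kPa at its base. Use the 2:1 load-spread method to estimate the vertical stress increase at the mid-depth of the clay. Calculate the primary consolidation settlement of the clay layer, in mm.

Mid-depth of clay below the ground surface: z = 2 + 2/2 = 3 m.
Total vertical stress at mid-clay: σ_v = 17.7×2 + 17.5×1 = 52.9 kPa.
Pore pressure: u = 9.81×(3 − 1.2) = 17.658 kPa.
Initial effective stress: σ'_0 = σ_v − u = 52.9 − 17.658 = 35.242 kPa.
Stress increase at mid-clay by the 2:1 spreading method:
Δσ = qBL/((B+z)(L+z)) = 286×2.5×2.5/((2.5+3)(2.5+3)) = 59.091 kPa
Final effective stress: σ'_f = σ'_0 + Δσ = 35.242 + 59.091 = 94.333 kPa.
Normally consolidated clay, so the full stress increment lies on the virgin compression line:
S_c = C_c·H/(1+e₀)·log₁₀(σ'_f/σ'_0) = 0.26×2/(1+0.99)×log₁₀(94.333/35.242)
    = 0.26131 × 0.4276 = 0.1117 m

S_c ≈ 112 mm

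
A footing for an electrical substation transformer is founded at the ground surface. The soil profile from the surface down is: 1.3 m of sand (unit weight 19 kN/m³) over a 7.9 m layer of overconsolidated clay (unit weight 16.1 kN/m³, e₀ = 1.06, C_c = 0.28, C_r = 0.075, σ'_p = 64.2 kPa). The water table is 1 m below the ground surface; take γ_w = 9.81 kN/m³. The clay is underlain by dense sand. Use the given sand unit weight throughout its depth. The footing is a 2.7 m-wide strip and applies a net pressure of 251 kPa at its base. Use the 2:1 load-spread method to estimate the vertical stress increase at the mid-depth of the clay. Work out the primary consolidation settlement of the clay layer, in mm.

S_c ≈ 376 mm

Mid-depth of clay below the ground surface: z = 1.3 + 7.9/2 = 5.25 m.
Total vertical stress at mid-clay: σ_v = 19×1.3 + 16.1×3.95 = 88.295 kPa.
Pore pressure: u = 9.81×(5.25 − 1) = 41.693 kPa.
Initial effective stress: σ'_0 = σ_v − u = 88.295 − 41.693 = 46.602 kPa.
Stress increase at mid-clay by the 2:1 spreading method:
Δσ = qB/(B+z) = 251×2.7/(2.7+5.25) = 85.245 kPa
Final effective stress: σ'_f = 46.602 + 85.245 = 131.85 kPa.
σ'_f = 131.85 > σ'_p = 64.2 kPa, so the stress path crosses the preconsolidation pressure — recompression up to σ'_p, then virgin compression beyond:
S_c = H/(1+e₀)·[C_r·log₁₀(σ'_p/σ'_0) + C_c·log₁₀(σ'_f/σ'_p)]
    = 7.9/2.06 × [0.075×log₁₀(64.2/46.602) + 0.28×log₁₀(131.85/64.2)]
    = 3.835 × [0.010435 + 0.087513] = 0.3756 m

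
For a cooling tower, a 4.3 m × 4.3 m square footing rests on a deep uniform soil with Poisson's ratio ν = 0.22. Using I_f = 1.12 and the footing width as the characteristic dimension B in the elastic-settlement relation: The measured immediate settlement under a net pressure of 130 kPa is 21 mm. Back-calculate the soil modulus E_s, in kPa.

E_s ≈ 28400 kPa

S_e = q·B·(1−ν²)/E_s · I_f  ⇒  E_s = q·B·(1−ν²)·I_f / S_e.
E_s = 130 × 4.3 × 0.9516 × 1.12 / 0.021 = 28370 kPa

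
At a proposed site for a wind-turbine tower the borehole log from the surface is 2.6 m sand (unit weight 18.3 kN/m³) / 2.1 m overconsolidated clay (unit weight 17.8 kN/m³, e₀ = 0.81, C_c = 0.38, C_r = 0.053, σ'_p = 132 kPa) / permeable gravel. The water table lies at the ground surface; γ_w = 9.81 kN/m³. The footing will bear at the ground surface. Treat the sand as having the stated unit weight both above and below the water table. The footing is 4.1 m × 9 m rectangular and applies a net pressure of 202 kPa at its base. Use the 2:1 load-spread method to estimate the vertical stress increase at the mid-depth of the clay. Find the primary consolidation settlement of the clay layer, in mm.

S_c ≈ 33.4 mm

Mid-depth of clay below the ground surface: z = 2.6 + 2.1/2 = 3.65 m.
Total vertical stress at mid-clay: σ_v = 18.3×2.6 + 17.8×1.05 = 66.27 kPa.
Pore pressure: u = 9.81×(3.65 − 0) = 35.806 kPa.
Initial effective stress: σ'_0 = σ_v − u = 66.27 − 35.806 = 30.464 kPa.
Stress increase at mid-clay by the 2:1 spreading method:
Δσ = qBL/((B+z)(L+z)) = 202×4.1×9/((4.1+3.65)(9+3.65)) = 76.03 kPa
Final effective stress: σ'_f = 30.464 + 76.03 = 106.49 kPa.
σ'_f = 106.49 ≤ σ'_p = 132 kPa, so the clay remains overconsolidated and only the recompression index applies:
S_c = C_r·H/(1+e₀)·log₁₀(σ'_f/σ'_0) = 0.053×2.1/1.81×log₁₀(106.49/30.464)
    = 0.061491 × 0.54352 = 0.03342 m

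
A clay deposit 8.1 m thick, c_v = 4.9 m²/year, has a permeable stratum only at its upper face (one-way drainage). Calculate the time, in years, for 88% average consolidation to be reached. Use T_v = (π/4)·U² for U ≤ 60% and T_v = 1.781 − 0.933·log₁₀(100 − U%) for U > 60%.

t ≈ 10.4 years

Drainage path length: H_d = H = 8.1 m (single drainage).
U > 60%: T_v = 1.781 − 0.933·log₁₀(100 − 88) = 0.77412.
t = T_v·H_d²/c_v = 0.77412×8.1²/4.9 = 10.37 years.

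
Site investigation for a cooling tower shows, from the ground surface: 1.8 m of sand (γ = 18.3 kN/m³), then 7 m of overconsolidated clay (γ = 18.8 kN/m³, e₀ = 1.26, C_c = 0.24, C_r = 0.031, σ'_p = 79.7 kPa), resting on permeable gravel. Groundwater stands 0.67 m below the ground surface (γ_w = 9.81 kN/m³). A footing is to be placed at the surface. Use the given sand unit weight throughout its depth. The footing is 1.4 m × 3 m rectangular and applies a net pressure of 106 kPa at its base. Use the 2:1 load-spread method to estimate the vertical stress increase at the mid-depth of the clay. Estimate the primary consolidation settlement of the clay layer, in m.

S_c ≈ 0.00583 m

Mid-depth of clay below the ground surface: z = 1.8 + 7/2 = 5.3 m.
Total vertical stress at mid-clay: σ_v = 18.3×1.8 + 18.8×3.5 = 98.74 kPa.
Pore pressure: u = 9.81×(5.3 − 0.67) = 45.42 kPa.
Initial effective stress: σ'_0 = σ_v − u = 98.74 − 45.42 = 53.32 kPa.
Stress increase at mid-clay by the 2:1 spreading method:
Δσ = qBL/((B+z)(L+z)) = 106×1.4×3/((1.4+5.3)(3+5.3)) = 8.0058 kPa
Final effective stress: σ'_f = 53.32 + 8.0058 = 61.326 kPa.
σ'_f = 61.326 ≤ σ'_p = 79.7 kPa, so the clay remains overconsolidated and only the recompression index applies:
S_c = C_r·H/(1+e₀)·log₁₀(σ'_f/σ'_0) = 0.031×7/2.26×log₁₀(61.326/53.32)
    = 0.096016 × 0.060754 = 0.005833 m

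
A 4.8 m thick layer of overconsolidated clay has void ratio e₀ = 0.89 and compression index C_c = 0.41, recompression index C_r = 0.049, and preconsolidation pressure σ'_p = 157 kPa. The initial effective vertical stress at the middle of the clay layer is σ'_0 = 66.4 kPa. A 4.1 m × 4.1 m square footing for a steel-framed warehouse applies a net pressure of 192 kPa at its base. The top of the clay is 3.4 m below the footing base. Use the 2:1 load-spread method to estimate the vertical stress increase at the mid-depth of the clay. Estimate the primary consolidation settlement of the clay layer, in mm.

S_c ≈ 21.8 mm

Mid-depth of clay below the footing base: z = 3.4 + 4.8/2 = 5.8 m.
Stress increase at mid-clay by the 2:1 spreading method:
Δσ = qBL/((B+z)(L+z)) = 192×4.1×4.1/((4.1+5.8)(4.1+5.8)) = 32.931 kPa
Final effective stress: σ'_f = 66.4 + 32.931 = 99.331 kPa.
σ'_f = 99.331 ≤ σ'_p = 157 kPa, so the clay remains overconsolidated and only the recompression index applies:
S_c = C_r·H/(1+e₀)·log₁₀(σ'_f/σ'_0) = 0.049×4.8/1.89×log₁₀(99.331/66.4)
    = 0.12445 × 0.17492 = 0.02177 m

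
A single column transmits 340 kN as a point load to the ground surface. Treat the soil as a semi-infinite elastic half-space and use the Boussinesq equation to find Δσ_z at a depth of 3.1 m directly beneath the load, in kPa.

Δσ_z ≈ 16.9 kPa

Boussinesq vertical stress below a point load on an elastic half-space:
Δσ_z = 3P/(2πz²) · [1 + (r/z)²]^(−5/2)
r/z = 0/3.1 = 0; [1+(r/z)²]^(−5/2) = 1.
Δσ_z = 3×340/(2π×3.1²) × 1 = 16.893 × 1 = 16.89 kPa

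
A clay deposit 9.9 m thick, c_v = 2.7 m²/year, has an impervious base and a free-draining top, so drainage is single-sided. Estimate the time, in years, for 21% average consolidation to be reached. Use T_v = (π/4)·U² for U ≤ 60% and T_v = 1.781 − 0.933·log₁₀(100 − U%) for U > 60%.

t ≈ 1.26 years

Drainage path length: H_d = H = 9.9 m (single drainage).
U ≤ 60%: T_v = (π/4)·U² = (π/4)×0.21² = 0.034636.
t = T_v·H_d²/c_v = 0.034636×9.9²/2.7 = 1.257 years.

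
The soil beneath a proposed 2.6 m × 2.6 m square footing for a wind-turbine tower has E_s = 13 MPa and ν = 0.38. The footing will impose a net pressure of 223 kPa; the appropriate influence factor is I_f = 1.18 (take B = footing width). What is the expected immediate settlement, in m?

S_e ≈ 0.045 m

Immediate (elastic) settlement: S_e = q·B·(1−ν²)/E_s · I_f.
E_s = 13 MPa = 13000 kPa.
S_e = 223 × 2.6 × (1 − 0.38²) / 13000 × 1.18
    = 223 × 2.6 × 0.8556 / 13000 × 1.18
    = 0.04503 m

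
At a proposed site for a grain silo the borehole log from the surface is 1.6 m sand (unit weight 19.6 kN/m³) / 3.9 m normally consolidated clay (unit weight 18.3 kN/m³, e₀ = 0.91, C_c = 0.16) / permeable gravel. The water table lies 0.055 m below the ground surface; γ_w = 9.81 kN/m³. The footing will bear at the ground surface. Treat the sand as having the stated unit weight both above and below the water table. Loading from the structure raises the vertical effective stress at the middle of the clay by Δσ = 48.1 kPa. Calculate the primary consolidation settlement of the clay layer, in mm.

Mid-depth of clay below the ground surface: z = 1.6 + 3.9/2 = 3.55 m.
Total vertical stress at mid-clay: σ_v = 19.6×1.6 + 18.3×1.95 = 67.045 kPa.
Pore pressure: u = 9.81×(3.55 − 0.055) = 34.286 kPa.
Initial effective stress: σ'_0 = σ_v − u = 67.045 − 34.286 = 32.759 kPa.
Final effective stress: σ'_f = σ'_0 + Δσ = 32.759 + 48.1 = 80.859 kPa.
Normally consolidated clay, so the full stress increment lies on the virgin compression line:
S_c = C_c·H/(1+e₀)·log₁₀(σ'_f/σ'_0) = 0.16×3.9/(1+0.91)×log₁₀(80.859/32.759)
    = 0.3267 × 0.3924 = 0.1282 m

S_c ≈ 128 mm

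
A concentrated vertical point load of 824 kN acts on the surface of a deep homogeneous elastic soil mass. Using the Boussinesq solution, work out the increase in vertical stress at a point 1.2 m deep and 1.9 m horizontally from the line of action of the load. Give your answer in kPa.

Boussinesq vertical stress below a point load on an elastic half-space:
Δσ_z = 3P/(2πz²) · [1 + (r/z)²]^(−5/2)
r/z = 1.9/1.2 = 1.5833; [1+(r/z)²]^(−5/2) = 0.043419.
Δσ_z = 3×824/(2π×1.2²) × 0.043419 = 273.22 × 0.043419 = 11.86 kPa

Δσ_z ≈ 11.9 kPa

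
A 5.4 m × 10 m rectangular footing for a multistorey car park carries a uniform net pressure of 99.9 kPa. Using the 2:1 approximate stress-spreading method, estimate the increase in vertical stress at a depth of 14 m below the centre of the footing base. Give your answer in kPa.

Δσ_z ≈ 11.6 kPa

By the 2:1 method the load spreads at 1 horizontal : 2 vertical, so at depth z the loaded area has grown by z in each plan dimension:
Δσ = qBL/((B+z)(L+z)) = 99.9×5.4×10/((5.4+14)(10+14)) = 11.586 kPa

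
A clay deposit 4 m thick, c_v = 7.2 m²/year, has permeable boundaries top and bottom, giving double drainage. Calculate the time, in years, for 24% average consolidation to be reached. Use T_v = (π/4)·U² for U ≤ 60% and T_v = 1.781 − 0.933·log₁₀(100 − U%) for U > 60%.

t ≈ 0.0251 years

Drainage path length: H_d = H/2 = 2 m (double drainage).
U ≤ 60%: T_v = (π/4)·U² = (π/4)×0.24² = 0.045239.
t = T_v·H_d²/c_v = 0.045239×2²/7.2 = 0.02513 years.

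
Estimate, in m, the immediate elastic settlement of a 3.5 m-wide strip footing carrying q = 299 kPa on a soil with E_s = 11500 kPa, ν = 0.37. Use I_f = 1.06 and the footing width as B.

Immediate (elastic) settlement: S_e = q·B·(1−ν²)/E_s · I_f.
S_e = 299 × 3.5 × (1 − 0.37²) / 11500 × 1.06
    = 299 × 3.5 × 0.8631 / 11500 × 1.06
    = 0.08325 m

S_e ≈ 0.0833 m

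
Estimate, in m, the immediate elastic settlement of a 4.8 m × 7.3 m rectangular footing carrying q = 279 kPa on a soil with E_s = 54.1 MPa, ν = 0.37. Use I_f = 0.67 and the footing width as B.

Immediate (elastic) settlement: S_e = q·B·(1−ν²)/E_s · I_f.
E_s = 54.1 MPa = 54100 kPa.
S_e = 279 × 4.8 × (1 − 0.37²) / 54100 × 0.67
    = 279 × 4.8 × 0.8631 / 54100 × 0.67
    = 0.01431 m

S_e ≈ 0.0143 m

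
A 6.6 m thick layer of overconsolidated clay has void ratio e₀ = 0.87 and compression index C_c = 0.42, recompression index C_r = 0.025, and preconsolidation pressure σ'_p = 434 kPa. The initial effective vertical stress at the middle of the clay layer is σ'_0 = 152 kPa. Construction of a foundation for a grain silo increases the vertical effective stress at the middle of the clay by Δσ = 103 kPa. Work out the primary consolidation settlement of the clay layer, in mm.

Final effective stress: σ'_f = 152 + 103 = 255 kPa.
σ'_f = 255 ≤ σ'_p = 434 kPa, so the clay remains overconsolidated and only the recompression index applies:
S_c = C_r·H/(1+e₀)·log₁₀(σ'_f/σ'_0) = 0.025×6.6/1.87×log₁₀(255/152)
    = 0.088235 × 0.2247 = 0.01983 m

S_c ≈ 19.8 mm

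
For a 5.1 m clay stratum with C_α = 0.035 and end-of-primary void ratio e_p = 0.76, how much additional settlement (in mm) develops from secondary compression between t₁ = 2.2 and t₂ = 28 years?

S_s ≈ 112 mm

Secondary compression: S_s = C_α·H/(1+e_p)·log₁₀(t₂/t₁)
S_s = 0.035×5.1/(1+0.76)×log₁₀(28/2.2)
    = 0.1014 × 1.105 = 0.112 m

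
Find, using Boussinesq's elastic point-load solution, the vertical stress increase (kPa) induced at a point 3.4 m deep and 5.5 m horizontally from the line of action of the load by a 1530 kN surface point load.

Δσ_z ≈ 2.54 kPa

Boussinesq vertical stress below a point load on an elastic half-space:
Δσ_z = 3P/(2πz²) · [1 + (r/z)²]^(−5/2)
r/z = 5.5/3.4 = 1.6176; [1+(r/z)²]^(−5/2) = 0.040197.
Δσ_z = 3×1530/(2π×3.4²) × 0.040197 = 63.194 × 0.040197 = 2.54 kPa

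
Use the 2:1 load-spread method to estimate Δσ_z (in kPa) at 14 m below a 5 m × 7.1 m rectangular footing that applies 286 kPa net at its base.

Δσ_z ≈ 25.3 kPa

By the 2:1 method the load spreads at 1 horizontal : 2 vertical, so at depth z the loaded area has grown by z in each plan dimension:
Δσ = qBL/((B+z)(L+z)) = 286×5×7.1/((5+14)(7.1+14)) = 25.326 kPa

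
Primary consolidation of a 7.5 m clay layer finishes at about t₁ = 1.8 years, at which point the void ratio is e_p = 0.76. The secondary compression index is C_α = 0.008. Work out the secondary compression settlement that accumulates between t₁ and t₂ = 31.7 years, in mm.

S_s ≈ 42.5 mm

Secondary compression: S_s = C_α·H/(1+e_p)·log₁₀(t₂/t₁)
S_s = 0.008×7.5/(1+0.76)×log₁₀(31.7/1.8)
    = 0.03409 × 1.246 = 0.04247 m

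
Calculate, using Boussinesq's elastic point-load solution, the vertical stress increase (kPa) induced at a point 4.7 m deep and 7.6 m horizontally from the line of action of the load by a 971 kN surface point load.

Δσ_z ≈ 0.845 kPa

Boussinesq vertical stress below a point load on an elastic half-space:
Δσ_z = 3P/(2πz²) · [1 + (r/z)²]^(−5/2)
r/z = 7.6/4.7 = 1.617; [1+(r/z)²]^(−5/2) = 0.040253.
Δσ_z = 3×971/(2π×4.7²) × 0.040253 = 20.988 × 0.040253 = 0.8448 kPa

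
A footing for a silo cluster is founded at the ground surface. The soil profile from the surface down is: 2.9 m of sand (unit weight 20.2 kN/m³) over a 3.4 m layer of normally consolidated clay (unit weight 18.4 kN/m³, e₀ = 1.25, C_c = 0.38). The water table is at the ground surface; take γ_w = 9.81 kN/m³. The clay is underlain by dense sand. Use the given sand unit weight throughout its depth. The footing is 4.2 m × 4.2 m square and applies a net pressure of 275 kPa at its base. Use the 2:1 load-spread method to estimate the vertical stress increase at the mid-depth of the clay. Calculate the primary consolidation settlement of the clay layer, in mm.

Mid-depth of clay below the ground surface: z = 2.9 + 3.4/2 = 4.6 m.
Total vertical stress at mid-clay: σ_v = 20.2×2.9 + 18.4×1.7 = 89.86 kPa.
Pore pressure: u = 9.81×(4.6 − 0) = 45.126 kPa.
Initial effective stress: σ'_0 = σ_v − u = 89.86 − 45.126 = 44.734 kPa.
Stress increase at mid-clay by the 2:1 spreading method:
Δσ = qBL/((B+z)(L+z)) = 275×4.2×4.2/((4.2+4.6)(4.2+4.6)) = 62.642 kPa
Final effective stress: σ'_f = σ'_0 + Δσ = 44.734 + 62.642 = 107.38 kPa.
Normally consolidated clay, so the full stress increment lies on the virgin compression line:
S_c = C_c·H/(1+e₀)·log₁₀(σ'_f/σ'_0) = 0.38×3.4/(1+1.25)×log₁₀(107.38/44.734)
    = 0.57422 × 0.38029 = 0.2184 m

S_c ≈ 218 mm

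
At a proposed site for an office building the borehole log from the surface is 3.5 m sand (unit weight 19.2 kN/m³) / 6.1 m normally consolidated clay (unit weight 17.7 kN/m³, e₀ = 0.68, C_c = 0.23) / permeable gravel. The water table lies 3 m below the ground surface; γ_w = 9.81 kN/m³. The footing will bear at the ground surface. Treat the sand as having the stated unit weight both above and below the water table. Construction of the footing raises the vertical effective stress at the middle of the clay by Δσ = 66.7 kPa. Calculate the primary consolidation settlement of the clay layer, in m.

Mid-depth of clay below the ground surface: z = 3.5 + 6.1/2 = 6.55 m.
Total vertical stress at mid-clay: σ_v = 19.2×3.5 + 17.7×3.05 = 121.19 kPa.
Pore pressure: u = 9.81×(6.55 − 3) = 34.825 kPa.
Initial effective stress: σ'_0 = σ_v − u = 121.19 − 34.825 = 86.365 kPa.
Final effective stress: σ'_f = σ'_0 + Δσ = 86.365 + 66.7 = 153.06 kPa.
Normally consolidated clay, so the full stress increment lies on the virgin compression line:
S_c = C_c·H/(1+e₀)·log₁₀(σ'_f/σ'_0) = 0.23×6.1/(1+0.68)×log₁₀(153.06/86.365)
    = 0.83512 × 0.24852 = 0.2075 m

S_c ≈ 0.208 m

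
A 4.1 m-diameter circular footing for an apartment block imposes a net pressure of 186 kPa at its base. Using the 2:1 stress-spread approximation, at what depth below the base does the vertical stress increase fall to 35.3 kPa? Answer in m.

2:1 spreading — at depth z the loaded area has grown by z in each plan dimension:
qD²/(D+z)² = Δσ_z ⇒ z = D(√(q/Δσ_z) − 1) = 4.1×(√(186/35.3) − 1) = 5.311 m

z ≈ 5.31 m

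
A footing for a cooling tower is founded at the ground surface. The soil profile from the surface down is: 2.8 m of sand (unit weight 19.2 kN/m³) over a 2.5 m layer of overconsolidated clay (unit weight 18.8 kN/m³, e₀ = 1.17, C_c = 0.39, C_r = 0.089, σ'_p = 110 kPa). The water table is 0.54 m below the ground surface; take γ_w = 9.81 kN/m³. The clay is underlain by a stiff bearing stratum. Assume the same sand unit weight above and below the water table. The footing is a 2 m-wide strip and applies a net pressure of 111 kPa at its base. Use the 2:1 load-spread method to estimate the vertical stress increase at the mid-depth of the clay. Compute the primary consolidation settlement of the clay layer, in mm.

Mid-depth of clay below the ground surface: z = 2.8 + 2.5/2 = 4.05 m.
Total vertical stress at mid-clay: σ_v = 19.2×2.8 + 18.8×1.25 = 77.26 kPa.
Pore pressure: u = 9.81×(4.05 − 0.54) = 34.433 kPa.
Initial effective stress: σ'_0 = σ_v − u = 77.26 − 34.433 = 42.827 kPa.
Stress increase at mid-clay by the 2:1 spreading method:
Δσ = qB/(B+z) = 111×2/(2+4.05) = 36.694 kPa
Final effective stress: σ'_f = 42.827 + 36.694 = 79.521 kPa.
σ'_f = 79.521 ≤ σ'_p = 110 kPa, so the clay remains overconsolidated and only the recompression index applies:
S_c = C_r·H/(1+e₀)·log₁₀(σ'_f/σ'_0) = 0.089×2.5/2.17×log₁₀(79.521/42.827)
    = 0.10254 × 0.26876 = 0.02756 m

S_c ≈ 27.6 mm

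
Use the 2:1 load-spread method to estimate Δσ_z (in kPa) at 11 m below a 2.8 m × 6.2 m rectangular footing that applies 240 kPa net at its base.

By the 2:1 method the load spreads at 1 horizontal : 2 vertical, so at depth z the loaded area has grown by z in each plan dimension:
Δσ = qBL/((B+z)(L+z)) = 240×2.8×6.2/((2.8+11)(6.2+11)) = 17.553 kPa

Δσ_z ≈ 17.6 kPa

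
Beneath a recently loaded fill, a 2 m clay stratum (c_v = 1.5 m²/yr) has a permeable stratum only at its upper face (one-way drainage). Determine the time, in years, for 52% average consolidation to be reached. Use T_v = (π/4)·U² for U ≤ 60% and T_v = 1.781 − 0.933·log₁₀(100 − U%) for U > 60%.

t ≈ 0.566 years

Drainage path length: H_d = H = 2 m (single drainage).
U ≤ 60%: T_v = (π/4)·U² = (π/4)×0.52² = 0.21237.
t = T_v·H_d²/c_v = 0.21237×2²/1.5 = 0.5663 years.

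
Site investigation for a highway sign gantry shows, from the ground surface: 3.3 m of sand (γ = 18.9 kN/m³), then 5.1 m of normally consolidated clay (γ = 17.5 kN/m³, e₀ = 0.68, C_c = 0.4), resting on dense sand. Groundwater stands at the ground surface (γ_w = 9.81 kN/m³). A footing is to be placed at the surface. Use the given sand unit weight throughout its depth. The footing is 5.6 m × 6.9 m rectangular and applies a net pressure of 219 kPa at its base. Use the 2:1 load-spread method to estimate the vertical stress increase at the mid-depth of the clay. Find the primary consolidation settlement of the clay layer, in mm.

Mid-depth of clay below the ground surface: z = 3.3 + 5.1/2 = 5.85 m.
Total vertical stress at mid-clay: σ_v = 18.9×3.3 + 17.5×2.55 = 106.99 kPa.
Pore pressure: u = 9.81×(5.85 − 0) = 57.389 kPa.
Initial effective stress: σ'_0 = σ_v − u = 106.99 − 57.389 = 49.601 kPa.
Stress increase at mid-clay by the 2:1 spreading method:
Δσ = qBL/((B+z)(L+z)) = 219×5.6×6.9/((5.6+5.85)(6.9+5.85)) = 57.965 kPa
Final effective stress: σ'_f = σ'_0 + Δσ = 49.601 + 57.965 = 107.57 kPa.
Normally consolidated clay, so the full stress increment lies on the virgin compression line:
S_c = C_c·H/(1+e₀)·log₁₀(σ'_f/σ'_0) = 0.4×5.1/(1+0.68)×log₁₀(107.57/49.601)
    = 1.2143 × 0.3362 = 0.4082 m

S_c ≈ 408 mm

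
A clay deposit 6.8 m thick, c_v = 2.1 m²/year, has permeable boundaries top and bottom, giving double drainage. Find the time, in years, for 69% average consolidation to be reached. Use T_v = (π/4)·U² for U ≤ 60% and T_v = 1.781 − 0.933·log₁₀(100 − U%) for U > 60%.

Drainage path length: H_d = H/2 = 3.4 m (double drainage).
U > 60%: T_v = 1.781 − 0.933·log₁₀(100 − 69) = 0.38956.
t = T_v·H_d²/c_v = 0.38956×3.4²/2.1 = 2.144 years.

t ≈ 2.14 years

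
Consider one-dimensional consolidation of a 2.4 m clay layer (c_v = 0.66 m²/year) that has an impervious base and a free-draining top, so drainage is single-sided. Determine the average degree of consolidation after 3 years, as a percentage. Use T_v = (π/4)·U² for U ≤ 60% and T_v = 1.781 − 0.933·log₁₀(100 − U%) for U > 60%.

U ≈ 65.3 %

Drainage path length: H_d = H = 2.4 m (single drainage).
T_v = c_v·t/H_d² = 0.66×3/2.4² = 0.34375.
T_v = 0.34375 corresponds to the U > 60% branch:
U = 1 − 10^((1.781 − T_v)/0.933)/100 = 0.6529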